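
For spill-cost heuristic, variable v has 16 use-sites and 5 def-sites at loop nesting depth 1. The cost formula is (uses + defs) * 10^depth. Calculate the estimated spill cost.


uses + defs = 16 + 5 = 21
10^1 = 10
Spill cost = 21 * 10 = 210

210


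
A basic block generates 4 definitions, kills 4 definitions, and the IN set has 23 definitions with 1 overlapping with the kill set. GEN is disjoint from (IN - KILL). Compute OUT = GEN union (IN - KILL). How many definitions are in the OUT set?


IN - KILL: 23 - 1 = 22 surviving definitions
OUT = GEN + surviving = 4 + 22 = 26

26


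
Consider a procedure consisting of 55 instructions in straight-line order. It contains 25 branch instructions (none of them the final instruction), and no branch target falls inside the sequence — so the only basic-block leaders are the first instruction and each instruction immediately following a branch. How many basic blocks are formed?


With no in-sequence branch targets, the leaders are the first instruction plus the instruction after each branch.
Number of basic blocks = branches + 1
= 25 + 1 = 26

26


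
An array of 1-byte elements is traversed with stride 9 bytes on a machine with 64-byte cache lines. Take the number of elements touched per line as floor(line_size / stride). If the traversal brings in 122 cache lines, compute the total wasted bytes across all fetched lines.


Elements per line = floor(64 / 9) = 7
Bytes used per line = 7 * 1 = 7
Wasted per line = 64 - 7 = 57
Total wasted = 57 * 122 = 6954

6954


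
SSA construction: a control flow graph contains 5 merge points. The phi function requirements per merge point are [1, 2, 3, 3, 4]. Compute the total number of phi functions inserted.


Total phi functions = sum of phi functions at each join node
= 1 + 2 + 3 + 3 + 4 = 13

13


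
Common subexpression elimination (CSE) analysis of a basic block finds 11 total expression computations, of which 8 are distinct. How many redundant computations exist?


CSE count = total expressions - unique expressions
= 11 - 8 = 3

3


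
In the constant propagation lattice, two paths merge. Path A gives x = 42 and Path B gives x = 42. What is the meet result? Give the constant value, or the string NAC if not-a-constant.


Meet operation: if both paths give the same constant, result is that constant; if they differ, result is NAC (not-a-constant).
Path A: 42, Path B: 42 -> equal
Result: constant -> 42

42


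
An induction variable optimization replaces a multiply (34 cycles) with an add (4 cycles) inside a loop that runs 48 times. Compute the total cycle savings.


Per-iteration saving = 34 - 4 = 30
Total saved = 48 * 30 = 1440

1440


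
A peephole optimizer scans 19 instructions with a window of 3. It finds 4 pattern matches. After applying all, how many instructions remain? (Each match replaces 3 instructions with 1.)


Each match removes 2 instructions.
Total removed = 4 * 2 = 8
Remaining = 19 - 8 = 11

11


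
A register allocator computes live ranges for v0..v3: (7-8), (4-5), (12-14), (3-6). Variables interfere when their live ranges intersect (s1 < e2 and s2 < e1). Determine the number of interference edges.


Check all pairs for overlapping intervals.
Two intervals (s1,e1) and (s2,e2) overlap if s1 < e2 and s2 < e1.
v0 (7-8) vs v1..v3: overlaps none -> 0
v1 (4-5) vs v2..v3: overlaps v3 -> 1
v2 (12-14) vs v3: overlaps none -> 0
Total overlapping pairs = 0 + 1 + 0 = 1

1


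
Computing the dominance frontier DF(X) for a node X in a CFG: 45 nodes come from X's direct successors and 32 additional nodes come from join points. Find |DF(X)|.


DF(X) = direct successor contributions + join point contributions
= 45 + 32 = 77

77


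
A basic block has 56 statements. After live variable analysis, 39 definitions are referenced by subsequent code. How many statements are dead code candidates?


Dead code = total statements - live definitions
= 56 - 39 = 17

17


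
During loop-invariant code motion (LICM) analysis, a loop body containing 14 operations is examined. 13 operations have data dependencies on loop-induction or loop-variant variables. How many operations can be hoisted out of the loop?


Invariant candidates = total - loop-dependent
= 14 - 13 = 1

1


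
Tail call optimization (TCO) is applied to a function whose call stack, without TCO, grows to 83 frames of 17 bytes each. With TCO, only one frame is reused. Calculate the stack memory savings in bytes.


Without TCO: 83 * 17 = 1411 bytes
With TCO: reuse 1 frame = 17 bytes
Savings = 1411 - 17 = 1394

1394


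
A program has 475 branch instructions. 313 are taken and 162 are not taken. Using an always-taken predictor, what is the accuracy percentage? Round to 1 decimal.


Predictor: always-taken
Correct predictions = 313
Accuracy = 313 / 475 * 100 = 65.9%

65.9


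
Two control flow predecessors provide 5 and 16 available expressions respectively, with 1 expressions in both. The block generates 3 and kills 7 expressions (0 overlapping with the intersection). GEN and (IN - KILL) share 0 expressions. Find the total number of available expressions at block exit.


IN = intersection of predecessors = 1
IN - KILL = 1 - 0 = 1
|OUT| = |GEN| + |IN - KILL| - |GEN ∩ (IN - KILL)| = 3 + 1 - 0 = 4

4


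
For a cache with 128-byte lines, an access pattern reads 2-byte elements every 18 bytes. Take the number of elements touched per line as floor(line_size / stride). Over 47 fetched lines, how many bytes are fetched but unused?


Elements per line = floor(128 / 18) = 7
Bytes used per line = 7 * 2 = 14
Wasted per line = 128 - 14 = 114
Total wasted = 114 * 47 = 5358

5358


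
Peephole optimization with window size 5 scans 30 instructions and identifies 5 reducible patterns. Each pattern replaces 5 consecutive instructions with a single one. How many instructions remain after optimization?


Each match removes 4 instructions.
Total removed = 5 * 4 = 20
Remaining = 30 - 20 = 10

10


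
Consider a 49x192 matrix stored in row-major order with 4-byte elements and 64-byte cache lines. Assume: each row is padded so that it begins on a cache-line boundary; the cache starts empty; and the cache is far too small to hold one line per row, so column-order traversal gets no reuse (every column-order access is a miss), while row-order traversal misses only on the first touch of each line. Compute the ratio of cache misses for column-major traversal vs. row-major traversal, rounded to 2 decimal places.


Each row occupies 192 * 4 = 768 bytes and starts on a line boundary, so it spans ceil(768 / 64) = 12 cache lines.
Row-major traversal misses (one per line touched): 49 * ceil(192 * 4 / 64) = 588
Column-major traversal misses (no reuse, every access misses): 49 * 192 = 9408
Ratio = 9408 / 588 = 16.0

16.0


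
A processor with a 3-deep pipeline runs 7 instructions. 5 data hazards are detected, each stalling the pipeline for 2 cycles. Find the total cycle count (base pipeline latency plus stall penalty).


Base cycles = 3 + 7 - 1 = 9
Total stalls = 5 * 2 = 10
Total = 9 + 10 = 19

19


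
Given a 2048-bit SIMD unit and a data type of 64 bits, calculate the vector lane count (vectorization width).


Width = SIMD bits / data type bits
= 2048 / 64 = 32

32


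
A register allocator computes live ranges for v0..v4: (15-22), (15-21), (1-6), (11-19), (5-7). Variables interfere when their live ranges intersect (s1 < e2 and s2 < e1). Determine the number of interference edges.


Check all pairs for overlapping intervals.
Two intervals (s1,e1) and (s2,e2) overlap if s1 < e2 and s2 < e1.
v0 (15-22) vs v1..v4: overlaps v1, v3 -> 2
v1 (15-21) vs v2..v4: overlaps v3 -> 1
v2 (1-6) vs v3..v4: overlaps v4 -> 1
v3 (11-19) vs v4: overlaps none -> 0
Total overlapping pairs = 2 + 1 + 1 + 0 = 4

4


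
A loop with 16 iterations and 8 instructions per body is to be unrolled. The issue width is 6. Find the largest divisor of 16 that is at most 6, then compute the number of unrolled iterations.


Largest divisor of 16 <= 6 is 4
New iterations = 16 / 4 = 4

4


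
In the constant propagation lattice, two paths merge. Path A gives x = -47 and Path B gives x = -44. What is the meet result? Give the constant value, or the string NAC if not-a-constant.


Meet operation: if both paths give the same constant, result is that constant; if they differ, result is NAC (not-a-constant).
Path A: -47, Path B: -44 -> differ
Result: not-a-constant -> NAC

NAC


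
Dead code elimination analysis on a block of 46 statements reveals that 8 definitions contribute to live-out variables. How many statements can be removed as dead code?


Dead code = total statements - live definitions
= 46 - 8 = 38

38


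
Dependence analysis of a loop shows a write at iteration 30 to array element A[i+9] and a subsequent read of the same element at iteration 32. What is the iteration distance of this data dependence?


Distance = read iteration - write iteration
= 32 - 30 = 2

2


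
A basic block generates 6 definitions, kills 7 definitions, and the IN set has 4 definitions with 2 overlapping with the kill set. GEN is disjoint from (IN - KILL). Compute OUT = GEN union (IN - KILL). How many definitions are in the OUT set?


IN - KILL: 4 - 2 = 2 surviving definitions
OUT = GEN + surviving = 6 + 2 = 8

8


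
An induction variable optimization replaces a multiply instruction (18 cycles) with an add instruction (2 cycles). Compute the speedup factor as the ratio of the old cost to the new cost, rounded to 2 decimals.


Ratio = mult_cost / add_cost = 18 / 2 = 9.0

9.0


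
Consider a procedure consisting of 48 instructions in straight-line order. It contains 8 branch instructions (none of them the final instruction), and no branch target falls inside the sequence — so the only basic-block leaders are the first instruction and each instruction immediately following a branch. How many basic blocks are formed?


With no in-sequence branch targets, the leaders are the first instruction plus the instruction after each branch.
Number of basic blocks = branches + 1
= 8 + 1 = 9

9


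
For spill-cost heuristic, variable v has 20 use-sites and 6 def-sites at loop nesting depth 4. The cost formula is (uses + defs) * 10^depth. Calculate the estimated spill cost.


uses + defs = 20 + 6 = 26
10^4 = 10000
Spill cost = 26 * 10000 = 260000

260000


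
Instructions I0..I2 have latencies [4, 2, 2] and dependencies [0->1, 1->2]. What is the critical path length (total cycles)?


Compute longest path through dependency graph: dist(Ik) = max over predecessors of dist + latency(Ik).
dist(I0) = latency 4 = 4
dist(I1) = dist(I0) + 2 = 4 + 2 = 6
dist(I2) = dist(I1) + 2 = 6 + 2 = 8
Critical path = max dist = 8

8


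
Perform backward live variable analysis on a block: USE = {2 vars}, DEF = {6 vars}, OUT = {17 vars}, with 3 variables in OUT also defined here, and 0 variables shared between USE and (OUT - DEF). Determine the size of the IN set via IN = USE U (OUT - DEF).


OUT - DEF: 17 - 3 = 14
|IN| = |USE| + |OUT - DEF| - |USE ∩ (OUT - DEF)| = 2 + 14 - 0 = 16

16


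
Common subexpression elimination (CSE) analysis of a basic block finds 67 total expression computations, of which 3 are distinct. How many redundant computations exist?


CSE count = total expressions - unique expressions
= 67 - 3 = 64

64


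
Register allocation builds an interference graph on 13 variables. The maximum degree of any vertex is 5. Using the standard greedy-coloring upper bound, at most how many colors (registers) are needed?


Greedy coloring never needs more than (max_degree + 1) colors: when coloring a vertex, at most max_degree neighbors are already colored.
Upper bound = 5 + 1 = 6

6


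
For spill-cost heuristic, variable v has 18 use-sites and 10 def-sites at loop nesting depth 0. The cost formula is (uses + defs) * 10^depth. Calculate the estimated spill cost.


uses + defs = 18 + 10 = 28
10^0 = 1
Spill cost = 28 * 1 = 28

28


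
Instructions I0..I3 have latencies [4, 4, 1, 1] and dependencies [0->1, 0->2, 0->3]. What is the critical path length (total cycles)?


Compute longest path through dependency graph: dist(Ik) = max over predecessors of dist + latency(Ik).
dist(I0) = latency 4 = 4
dist(I1) = dist(I0) + 4 = 4 + 4 = 8
dist(I2) = dist(I0) + 1 = 4 + 1 = 5
dist(I3) = dist(I0) + 1 = 4 + 1 = 5
Critical path = max dist = 8

8


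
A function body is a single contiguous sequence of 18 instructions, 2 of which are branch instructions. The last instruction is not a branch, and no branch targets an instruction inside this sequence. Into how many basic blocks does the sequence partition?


With no in-sequence branch targets, the leaders are the first instruction plus the instruction after each branch.
Number of basic blocks = branches + 1
= 2 + 1 = 3

3


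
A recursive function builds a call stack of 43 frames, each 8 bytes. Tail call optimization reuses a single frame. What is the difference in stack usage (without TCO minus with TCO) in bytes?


Without TCO: 43 * 8 = 344 bytes
With TCO: reuse 1 frame = 8 bytes
Savings = 344 - 8 = 336

336


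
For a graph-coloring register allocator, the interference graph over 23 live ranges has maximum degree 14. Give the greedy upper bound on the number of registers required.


Greedy coloring never needs more than (max_degree + 1) colors: when coloring a vertex, at most max_degree neighbors are already colored.
Upper bound = 14 + 1 = 15

15


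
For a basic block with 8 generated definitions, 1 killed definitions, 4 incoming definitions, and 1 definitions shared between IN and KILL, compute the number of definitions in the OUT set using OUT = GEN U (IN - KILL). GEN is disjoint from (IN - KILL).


IN - KILL: 4 - 1 = 3 surviving definitions
OUT = GEN + surviving = 8 + 3 = 11

11


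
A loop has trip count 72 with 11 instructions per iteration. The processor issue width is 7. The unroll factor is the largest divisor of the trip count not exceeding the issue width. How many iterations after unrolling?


Largest divisor of 72 <= 7 is 6
New iterations = 72 / 6 = 12

12


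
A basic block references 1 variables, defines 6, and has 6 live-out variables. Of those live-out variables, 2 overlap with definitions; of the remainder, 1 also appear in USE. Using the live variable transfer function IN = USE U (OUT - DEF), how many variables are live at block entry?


OUT - DEF: 6 - 2 = 4
|IN| = |USE| + |OUT - DEF| - |USE ∩ (OUT - DEF)| = 1 + 4 - 1 = 4

4


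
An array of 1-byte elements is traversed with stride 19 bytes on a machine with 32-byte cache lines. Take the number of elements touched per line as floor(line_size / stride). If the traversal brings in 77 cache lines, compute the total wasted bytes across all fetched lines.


Elements per line = floor(32 / 19) = 1
Bytes used per line = 1 * 1 = 1
Wasted per line = 32 - 1 = 31
Total wasted = 31 * 77 = 2387

2387


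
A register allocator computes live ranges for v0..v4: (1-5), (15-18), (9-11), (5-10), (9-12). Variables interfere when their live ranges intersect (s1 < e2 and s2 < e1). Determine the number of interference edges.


Check all pairs for overlapping intervals.
Two intervals (s1,e1) and (s2,e2) overlap if s1 < e2 and s2 < e1.
v0 (1-5) vs v1..v4: overlaps none -> 0
v1 (15-18) vs v2..v4: overlaps none -> 0
v2 (9-11) vs v3..v4: overlaps v3, v4 -> 2
v3 (5-10) vs v4: overlaps v4 -> 1
Total overlapping pairs = 0 + 0 + 2 + 1 = 3

3


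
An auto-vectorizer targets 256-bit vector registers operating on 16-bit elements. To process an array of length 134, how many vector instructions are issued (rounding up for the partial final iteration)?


Width = 256 / 16 = 16 elements per vector op
Iterations = ceil(134 / 16) = 9

9


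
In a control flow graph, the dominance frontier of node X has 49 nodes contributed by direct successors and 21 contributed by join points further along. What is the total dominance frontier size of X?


DF(X) = direct successor contributions + join point contributions
= 49 + 21 = 70

70


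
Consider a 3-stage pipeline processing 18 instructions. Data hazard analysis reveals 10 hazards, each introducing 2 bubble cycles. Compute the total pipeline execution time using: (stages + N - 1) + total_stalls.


Base cycles = 3 + 18 - 1 = 20
Total stalls = 10 * 2 = 20
Total = 20 + 20 = 40

40


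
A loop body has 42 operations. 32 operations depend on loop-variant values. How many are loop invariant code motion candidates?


Invariant candidates = total - loop-dependent
= 42 - 32 = 10

10


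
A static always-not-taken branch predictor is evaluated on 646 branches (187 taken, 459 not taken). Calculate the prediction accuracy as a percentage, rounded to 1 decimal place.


Predictor: always-not-taken
Correct predictions = 459
Accuracy = 459 / 646 * 100 = 71.1%

71.1


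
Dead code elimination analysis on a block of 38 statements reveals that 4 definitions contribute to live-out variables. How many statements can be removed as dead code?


Dead code = total statements - live definitions
= 38 - 4 = 34

34


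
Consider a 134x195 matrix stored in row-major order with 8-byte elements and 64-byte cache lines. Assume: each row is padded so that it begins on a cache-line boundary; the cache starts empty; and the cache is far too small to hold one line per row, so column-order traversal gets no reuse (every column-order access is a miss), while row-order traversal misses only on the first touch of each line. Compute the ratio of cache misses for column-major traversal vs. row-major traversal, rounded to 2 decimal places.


Each row occupies 195 * 8 = 1560 bytes and starts on a line boundary, so it spans ceil(1560 / 64) = 25 cache lines.
Row-major traversal misses (one per line touched): 134 * ceil(195 * 8 / 64) = 3350
Column-major traversal misses (no reuse, every access misses): 134 * 195 = 26130
Ratio = 26130 / 3350 = 7.8

7.8


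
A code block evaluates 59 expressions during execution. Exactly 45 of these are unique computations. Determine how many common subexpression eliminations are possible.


CSE count = total expressions - unique expressions
= 59 - 45 = 14

14


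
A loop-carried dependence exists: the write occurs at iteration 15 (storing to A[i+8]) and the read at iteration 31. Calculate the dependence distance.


Distance = read iteration - write iteration
= 31 - 15 = 16

16


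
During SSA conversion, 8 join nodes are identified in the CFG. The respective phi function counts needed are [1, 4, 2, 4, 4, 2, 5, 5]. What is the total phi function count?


Total phi functions = sum of phi functions at each join node
= 1 + 4 + 2 + 4 + 4 + 2 + 5 + 5 = 27

27


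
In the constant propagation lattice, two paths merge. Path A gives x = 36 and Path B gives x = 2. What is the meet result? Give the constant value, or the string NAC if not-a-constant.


Meet operation: if both paths give the same constant, result is that constant; if they differ, result is NAC (not-a-constant).
Path A: 36, Path B: 2 -> differ
Result: not-a-constant -> NAC

NAC


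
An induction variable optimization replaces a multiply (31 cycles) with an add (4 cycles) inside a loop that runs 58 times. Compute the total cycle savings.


Per-iteration saving = 31 - 4 = 27
Total saved = 58 * 27 = 1566

1566


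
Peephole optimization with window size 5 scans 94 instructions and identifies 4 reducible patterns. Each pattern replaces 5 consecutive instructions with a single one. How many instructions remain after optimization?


Each match removes 4 instructions.
Total removed = 4 * 4 = 16
Remaining = 94 - 16 = 78

78


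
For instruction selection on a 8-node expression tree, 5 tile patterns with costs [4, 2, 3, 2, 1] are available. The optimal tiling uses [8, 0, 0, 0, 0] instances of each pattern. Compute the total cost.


Total cost = sum(count_i * cost_i)
= 8*4 + 0*2 + 0*3 + 0*2 + 0*1
= 32

32


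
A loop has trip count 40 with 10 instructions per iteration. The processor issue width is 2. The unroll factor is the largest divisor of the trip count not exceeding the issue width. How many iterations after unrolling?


Largest divisor of 40 <= 2 is 2
New iterations = 40 / 2 = 20

20


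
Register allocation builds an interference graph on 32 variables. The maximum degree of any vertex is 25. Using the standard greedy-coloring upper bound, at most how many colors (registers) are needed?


Greedy coloring never needs more than (max_degree + 1) colors: when coloring a vertex, at most max_degree neighbors are already colored.
Upper bound = 25 + 1 = 26

26


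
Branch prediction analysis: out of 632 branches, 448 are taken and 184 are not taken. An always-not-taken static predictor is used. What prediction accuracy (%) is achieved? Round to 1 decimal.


Predictor: always-not-taken
Correct predictions = 184
Accuracy = 184 / 632 * 100 = 29.1%

29.1


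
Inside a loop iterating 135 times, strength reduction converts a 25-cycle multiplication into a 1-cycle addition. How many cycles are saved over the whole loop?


Per-iteration saving = 25 - 1 = 24
Total saved = 135 * 24 = 3240

3240


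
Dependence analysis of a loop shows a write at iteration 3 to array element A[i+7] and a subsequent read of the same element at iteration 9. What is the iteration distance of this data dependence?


Distance = read iteration - write iteration
= 9 - 3 = 6

6


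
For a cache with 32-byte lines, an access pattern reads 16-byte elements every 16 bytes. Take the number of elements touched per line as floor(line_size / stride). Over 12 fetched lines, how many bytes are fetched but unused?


Elements per line = floor(32 / 16) = 2
Bytes used per line = 2 * 16 = 32
Wasted per line = 32 - 32 = 0
Total wasted = 0 * 12 = 0

0


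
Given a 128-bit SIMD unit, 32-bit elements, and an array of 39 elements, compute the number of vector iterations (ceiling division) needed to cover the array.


Width = 128 / 32 = 4 elements per vector op
Iterations = ceil(39 / 4) = 10

10


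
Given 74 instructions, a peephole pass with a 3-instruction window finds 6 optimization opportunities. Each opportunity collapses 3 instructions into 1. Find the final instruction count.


Each match removes 2 instructions.
Total removed = 6 * 2 = 12
Remaining = 74 - 12 = 62

62


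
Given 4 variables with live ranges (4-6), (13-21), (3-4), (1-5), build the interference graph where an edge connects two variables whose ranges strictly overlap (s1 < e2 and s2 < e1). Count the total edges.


Check all pairs for overlapping intervals.
Two intervals (s1,e1) and (s2,e2) overlap if s1 < e2 and s2 < e1.
v0 (4-6) vs v1..v3: overlaps v3 -> 1
v1 (13-21) vs v2..v3: overlaps none -> 0
v2 (3-4) vs v3: overlaps v3 -> 1
Total overlapping pairs = 1 + 0 + 1 = 2

2


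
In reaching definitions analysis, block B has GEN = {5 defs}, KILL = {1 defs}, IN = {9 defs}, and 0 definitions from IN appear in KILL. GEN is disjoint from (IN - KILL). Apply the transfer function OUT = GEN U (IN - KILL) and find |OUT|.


IN - KILL: 9 - 0 = 9 surviving definitions
OUT = GEN + surviving = 5 + 9 = 14

14


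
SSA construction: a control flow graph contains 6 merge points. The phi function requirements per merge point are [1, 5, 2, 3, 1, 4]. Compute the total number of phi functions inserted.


Total phi functions = sum of phi functions at each join node
= 1 + 5 + 2 + 3 + 1 + 4 = 16

16


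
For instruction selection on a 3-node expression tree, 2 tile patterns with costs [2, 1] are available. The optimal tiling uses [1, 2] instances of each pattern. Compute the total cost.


Total cost = sum(count_i * cost_i)
= 1*2 + 2*1
= 4

4


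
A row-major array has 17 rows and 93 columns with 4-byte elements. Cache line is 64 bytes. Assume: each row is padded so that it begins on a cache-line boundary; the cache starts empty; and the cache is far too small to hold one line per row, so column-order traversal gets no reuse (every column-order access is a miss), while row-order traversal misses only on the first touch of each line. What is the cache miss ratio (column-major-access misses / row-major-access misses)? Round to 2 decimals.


Each row occupies 93 * 4 = 372 bytes and starts on a line boundary, so it spans ceil(372 / 64) = 6 cache lines.
Row-major traversal misses (one per line touched): 17 * ceil(93 * 4 / 64) = 102
Column-major traversal misses (no reuse, every access misses): 17 * 93 = 1581
Ratio = 1581 / 102 = 15.5

15.5


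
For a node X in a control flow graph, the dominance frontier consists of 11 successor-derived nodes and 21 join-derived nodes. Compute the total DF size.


DF(X) = direct successor contributions + join point contributions
= 11 + 21 = 32

32


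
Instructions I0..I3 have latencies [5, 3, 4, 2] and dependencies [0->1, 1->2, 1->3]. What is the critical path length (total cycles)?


Compute longest path through dependency graph: dist(Ik) = max over predecessors of dist + latency(Ik).
dist(I0) = latency 5 = 5
dist(I1) = dist(I0) + 3 = 5 + 3 = 8
dist(I2) = dist(I1) + 4 = 8 + 4 = 12
dist(I3) = dist(I1) + 2 = 8 + 2 = 10
Critical path = max dist = 12

12


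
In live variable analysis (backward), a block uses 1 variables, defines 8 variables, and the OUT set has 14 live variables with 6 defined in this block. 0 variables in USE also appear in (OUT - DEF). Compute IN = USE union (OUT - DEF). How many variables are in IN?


OUT - DEF: 14 - 6 = 8
|IN| = |USE| + |OUT - DEF| - |USE ∩ (OUT - DEF)| = 1 + 8 - 0 = 9

9


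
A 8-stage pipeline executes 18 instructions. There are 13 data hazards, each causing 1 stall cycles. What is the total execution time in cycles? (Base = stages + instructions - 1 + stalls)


Base cycles = 8 + 18 - 1 = 25
Total stalls = 13 * 1 = 13
Total = 25 + 13 = 38

38


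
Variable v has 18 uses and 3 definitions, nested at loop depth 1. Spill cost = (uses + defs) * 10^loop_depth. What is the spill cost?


uses + defs = 18 + 3 = 21
10^1 = 10
Spill cost = 21 * 10 = 210

210


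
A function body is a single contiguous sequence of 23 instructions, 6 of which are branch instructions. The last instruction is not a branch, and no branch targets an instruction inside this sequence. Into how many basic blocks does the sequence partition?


With no in-sequence branch targets, the leaders are the first instruction plus the instruction after each branch.
Number of basic blocks = branches + 1
= 6 + 1 = 7

7


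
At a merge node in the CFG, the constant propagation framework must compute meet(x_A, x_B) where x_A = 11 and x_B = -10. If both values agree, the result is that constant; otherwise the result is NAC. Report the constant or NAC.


Meet operation: if both paths give the same constant, result is that constant; if they differ, result is NAC (not-a-constant).
Path A: 11, Path B: -10 -> differ
Result: not-a-constant -> NAC

NAC


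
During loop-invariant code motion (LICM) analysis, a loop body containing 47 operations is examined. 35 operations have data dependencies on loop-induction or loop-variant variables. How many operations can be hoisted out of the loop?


Invariant candidates = total - loop-dependent
= 47 - 35 = 12

12


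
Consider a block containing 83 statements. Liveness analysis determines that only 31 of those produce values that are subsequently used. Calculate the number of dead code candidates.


Dead code = total statements - live definitions
= 83 - 31 = 52

52


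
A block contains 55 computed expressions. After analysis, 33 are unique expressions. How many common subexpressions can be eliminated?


CSE count = total expressions - unique expressions
= 55 - 33 = 22

22


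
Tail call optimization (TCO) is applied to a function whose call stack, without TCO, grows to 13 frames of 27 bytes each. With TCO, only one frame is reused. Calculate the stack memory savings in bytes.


Without TCO: 13 * 27 = 351 bytes
With TCO: reuse 1 frame = 27 bytes
Savings = 351 - 27 = 324

324


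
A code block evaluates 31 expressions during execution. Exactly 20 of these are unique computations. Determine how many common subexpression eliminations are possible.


CSE count = total expressions - unique expressions
= 31 - 20 = 11

11


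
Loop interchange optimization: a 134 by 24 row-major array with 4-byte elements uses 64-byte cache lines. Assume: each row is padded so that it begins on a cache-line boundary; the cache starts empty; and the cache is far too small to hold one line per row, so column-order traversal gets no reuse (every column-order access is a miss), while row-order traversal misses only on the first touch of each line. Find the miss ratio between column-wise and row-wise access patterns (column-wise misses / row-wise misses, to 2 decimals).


Each row occupies 24 * 4 = 96 bytes and starts on a line boundary, so it spans ceil(96 / 64) = 2 cache lines.
Row-major traversal misses (one per line touched): 134 * ceil(24 * 4 / 64) = 268
Column-major traversal misses (no reuse, every access misses): 134 * 24 = 3216
Ratio = 3216 / 268 = 12.0

12.0


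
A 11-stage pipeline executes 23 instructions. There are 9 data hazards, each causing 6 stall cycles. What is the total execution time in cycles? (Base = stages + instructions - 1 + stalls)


Base cycles = 11 + 23 - 1 = 33
Total stalls = 9 * 6 = 54
Total = 33 + 54 = 87

87


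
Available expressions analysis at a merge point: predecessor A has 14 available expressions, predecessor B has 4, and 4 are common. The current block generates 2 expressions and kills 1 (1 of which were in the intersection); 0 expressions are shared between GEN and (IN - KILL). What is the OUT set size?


IN = intersection of predecessors = 4
IN - KILL = 4 - 1 = 3
|OUT| = |GEN| + |IN - KILL| - |GEN ∩ (IN - KILL)| = 2 + 3 - 0 = 5

5


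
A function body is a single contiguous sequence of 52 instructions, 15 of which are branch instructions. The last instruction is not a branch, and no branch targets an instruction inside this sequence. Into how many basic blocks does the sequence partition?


With no in-sequence branch targets, the leaders are the first instruction plus the instruction after each branch.
Number of basic blocks = branches + 1
= 15 + 1 = 16

16


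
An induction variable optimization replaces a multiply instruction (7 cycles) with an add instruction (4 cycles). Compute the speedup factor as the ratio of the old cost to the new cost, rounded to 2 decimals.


Ratio = mult_cost / add_cost = 7 / 4 = 1.75

1.75


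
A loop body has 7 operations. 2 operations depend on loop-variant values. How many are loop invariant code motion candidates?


Invariant candidates = total - loop-dependent
= 7 - 2 = 5

5


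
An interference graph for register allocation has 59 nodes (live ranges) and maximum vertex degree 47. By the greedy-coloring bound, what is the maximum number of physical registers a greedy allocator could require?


Greedy coloring never needs more than (max_degree + 1) colors: when coloring a vertex, at most max_degree neighbors are already colored.
Upper bound = 47 + 1 = 48

48


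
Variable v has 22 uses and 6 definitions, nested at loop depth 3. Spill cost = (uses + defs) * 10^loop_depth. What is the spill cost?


uses + defs = 22 + 6 = 28
10^3 = 1000
Spill cost = 28 * 1000 = 28000

28000


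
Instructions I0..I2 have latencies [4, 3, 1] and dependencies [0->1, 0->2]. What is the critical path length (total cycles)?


Compute longest path through dependency graph: dist(Ik) = max over predecessors of dist + latency(Ik).
dist(I0) = latency 4 = 4
dist(I1) = dist(I0) + 3 = 4 + 3 = 7
dist(I2) = dist(I0) + 1 = 4 + 1 = 5
Critical path = max dist = 7

7


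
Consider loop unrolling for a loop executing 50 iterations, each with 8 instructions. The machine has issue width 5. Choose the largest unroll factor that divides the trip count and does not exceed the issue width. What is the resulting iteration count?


Largest divisor of 50 <= 5 is 5
New iterations = 50 / 5 = 10

10


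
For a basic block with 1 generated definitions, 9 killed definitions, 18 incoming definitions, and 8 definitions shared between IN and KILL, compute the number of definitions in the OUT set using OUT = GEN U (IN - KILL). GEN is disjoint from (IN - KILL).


IN - KILL: 18 - 8 = 10 surviving definitions
OUT = GEN + surviving = 1 + 10 = 11

11


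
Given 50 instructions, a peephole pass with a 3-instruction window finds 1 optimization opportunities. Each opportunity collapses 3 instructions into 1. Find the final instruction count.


Each match removes 2 instructions.
Total removed = 1 * 2 = 2
Remaining = 50 - 2 = 48

48


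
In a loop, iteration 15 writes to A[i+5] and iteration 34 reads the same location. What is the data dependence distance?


Distance = read iteration - write iteration
= 34 - 15 = 19

19


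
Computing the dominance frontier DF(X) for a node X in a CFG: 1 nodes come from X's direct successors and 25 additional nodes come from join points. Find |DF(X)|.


DF(X) = direct successor contributions + join point contributions
= 1 + 25 = 26

26


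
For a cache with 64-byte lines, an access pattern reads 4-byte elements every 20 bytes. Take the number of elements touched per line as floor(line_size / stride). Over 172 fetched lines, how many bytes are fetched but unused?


Elements per line = floor(64 / 20) = 3
Bytes used per line = 3 * 4 = 12
Wasted per line = 64 - 12 = 52
Total wasted = 52 * 172 = 8944

8944


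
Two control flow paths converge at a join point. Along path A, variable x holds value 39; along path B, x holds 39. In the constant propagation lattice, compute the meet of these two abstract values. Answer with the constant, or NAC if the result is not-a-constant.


Meet operation: if both paths give the same constant, result is that constant; if they differ, result is NAC (not-a-constant).
Path A: 39, Path B: 39 -> equal
Result: constant -> 39

39


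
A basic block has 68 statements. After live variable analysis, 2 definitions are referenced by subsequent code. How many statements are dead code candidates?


Dead code = total statements - live definitions
= 68 - 2 = 66

66


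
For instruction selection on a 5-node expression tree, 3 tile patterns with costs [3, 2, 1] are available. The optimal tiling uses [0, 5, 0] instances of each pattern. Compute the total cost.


Total cost = sum(count_i * cost_i)
= 0*3 + 5*2 + 0*1
= 10

10


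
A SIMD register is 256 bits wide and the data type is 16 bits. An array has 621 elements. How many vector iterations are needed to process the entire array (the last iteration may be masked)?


Width = 256 / 16 = 16 elements per vector op
Iterations = ceil(621 / 16) = 39

39


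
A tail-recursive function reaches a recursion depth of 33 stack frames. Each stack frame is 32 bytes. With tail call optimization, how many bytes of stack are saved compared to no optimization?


Without TCO: 33 * 32 = 1056 bytes
With TCO: reuse 1 frame = 32 bytes
Savings = 1056 - 32 = 1024

1024


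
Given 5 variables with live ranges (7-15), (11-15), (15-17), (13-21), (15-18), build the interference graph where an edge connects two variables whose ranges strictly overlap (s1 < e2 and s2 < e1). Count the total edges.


Check all pairs for overlapping intervals.
Two intervals (s1,e1) and (s2,e2) overlap if s1 < e2 and s2 < e1.
v0 (7-15) vs v1..v4: overlaps v1, v3 -> 2
v1 (11-15) vs v2..v4: overlaps v3 -> 1
v2 (15-17) vs v3..v4: overlaps v3, v4 -> 2
v3 (13-21) vs v4: overlaps v4 -> 1
Total overlapping pairs = 2 + 1 + 2 + 1 = 6

6


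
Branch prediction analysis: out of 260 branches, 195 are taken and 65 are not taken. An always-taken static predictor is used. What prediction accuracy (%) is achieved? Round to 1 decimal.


Predictor: always-taken
Correct predictions = 195
Accuracy = 195 / 260 * 100 = 75.0%

75.0


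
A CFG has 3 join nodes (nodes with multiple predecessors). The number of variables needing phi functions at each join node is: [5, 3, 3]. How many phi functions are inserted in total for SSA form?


Total phi functions = sum of phi functions at each join node
= 5 + 3 + 3 = 11

11


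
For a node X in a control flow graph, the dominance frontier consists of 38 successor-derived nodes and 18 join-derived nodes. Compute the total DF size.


DF(X) = direct successor contributions + join point contributions
= 38 + 18 = 56

56


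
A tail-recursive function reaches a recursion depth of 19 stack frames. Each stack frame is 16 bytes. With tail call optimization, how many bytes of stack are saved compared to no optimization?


Without TCO: 19 * 16 = 304 bytes
With TCO: reuse 1 frame = 16 bytes
Savings = 304 - 16 = 288

288


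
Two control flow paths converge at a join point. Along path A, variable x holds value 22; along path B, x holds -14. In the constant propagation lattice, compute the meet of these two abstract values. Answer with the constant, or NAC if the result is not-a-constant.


Meet operation: if both paths give the same constant, result is that constant; if they differ, result is NAC (not-a-constant).
Path A: 22, Path B: -14 -> differ
Result: not-a-constant -> NAC

NAC


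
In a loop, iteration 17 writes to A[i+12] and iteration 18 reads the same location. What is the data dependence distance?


Distance = read iteration - write iteration
= 18 - 17 = 1

1


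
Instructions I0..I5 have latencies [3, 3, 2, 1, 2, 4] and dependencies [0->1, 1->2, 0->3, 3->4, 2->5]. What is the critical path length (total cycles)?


Compute longest path through dependency graph: dist(Ik) = max over predecessors of dist + latency(Ik).
dist(I0) = latency 3 = 3
dist(I1) = dist(I0) + 3 = 3 + 3 = 6
dist(I2) = dist(I1) + 2 = 6 + 2 = 8
dist(I3) = dist(I0) + 1 = 3 + 1 = 4
dist(I4) = dist(I3) + 2 = 4 + 2 = 6
dist(I5) = dist(I2) + 4 = 8 + 4 = 12
Critical path = max dist = 12

12


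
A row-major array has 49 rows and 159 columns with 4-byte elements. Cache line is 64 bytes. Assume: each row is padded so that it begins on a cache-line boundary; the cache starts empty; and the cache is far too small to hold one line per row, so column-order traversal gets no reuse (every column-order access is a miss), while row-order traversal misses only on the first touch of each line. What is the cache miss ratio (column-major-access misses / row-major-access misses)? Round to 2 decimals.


Each row occupies 159 * 4 = 636 bytes and starts on a line boundary, so it spans ceil(636 / 64) = 10 cache lines.
Row-major traversal misses (one per line touched): 49 * ceil(159 * 4 / 64) = 490
Column-major traversal misses (no reuse, every access misses): 49 * 159 = 7791
Ratio = 7791 / 490 = 15.9

15.9


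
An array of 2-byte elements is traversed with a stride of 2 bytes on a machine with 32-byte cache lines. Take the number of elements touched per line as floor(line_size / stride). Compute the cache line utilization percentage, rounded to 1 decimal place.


Elements per cache line = floor(32 / 2) = 16
Bytes used = 16 * 2 = 32
Utilization = 32 / 32 * 100 = 100.0%

100.0


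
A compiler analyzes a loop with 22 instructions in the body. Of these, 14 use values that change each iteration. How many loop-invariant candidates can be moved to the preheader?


Invariant candidates = total - loop-dependent
= 22 - 14 = 8

8


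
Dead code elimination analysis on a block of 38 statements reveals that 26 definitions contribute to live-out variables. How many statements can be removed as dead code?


Dead code = total statements - live definitions
= 38 - 26 = 12

12


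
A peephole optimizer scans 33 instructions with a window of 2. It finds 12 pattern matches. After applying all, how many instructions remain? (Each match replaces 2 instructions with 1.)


Each match removes 1 instructions.
Total removed = 12 * 1 = 12
Remaining = 33 - 12 = 21

21
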